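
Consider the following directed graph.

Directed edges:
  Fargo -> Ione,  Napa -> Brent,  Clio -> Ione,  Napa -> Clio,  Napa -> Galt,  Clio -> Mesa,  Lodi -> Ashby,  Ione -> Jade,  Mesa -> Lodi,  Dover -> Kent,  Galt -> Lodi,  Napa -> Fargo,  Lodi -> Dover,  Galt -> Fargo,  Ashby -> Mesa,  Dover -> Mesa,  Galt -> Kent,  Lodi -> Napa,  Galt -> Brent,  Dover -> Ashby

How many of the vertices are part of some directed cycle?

7

A vertex is on a directed cycle iff it belongs to a strongly connected component of size ≥ 2 (or has a self-loop).
The vertices on cycles are {Clio, Galt, Lodi, Mesa, Napa, Ashby, Dover} — 7 in total.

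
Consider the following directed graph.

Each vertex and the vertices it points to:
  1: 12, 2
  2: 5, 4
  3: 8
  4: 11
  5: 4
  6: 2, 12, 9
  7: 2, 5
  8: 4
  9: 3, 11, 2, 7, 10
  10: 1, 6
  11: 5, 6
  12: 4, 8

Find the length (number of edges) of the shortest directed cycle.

3

For each vertex v, BFS finds the shortest path from v back to v.
The shortest such closed walk is 9 → 10 → 6 → 9, length 3.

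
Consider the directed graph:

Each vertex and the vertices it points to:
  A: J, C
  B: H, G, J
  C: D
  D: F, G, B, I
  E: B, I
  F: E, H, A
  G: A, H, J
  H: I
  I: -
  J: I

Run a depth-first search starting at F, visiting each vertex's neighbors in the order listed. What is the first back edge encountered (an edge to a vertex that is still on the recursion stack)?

D→F

DFS from F (visiting each vertex's neighbors in the order listed); mark gray on enter, black on exit:
F gray
  E gray
    B gray
      H gray
        I gray
        I black
      H black
      G gray
        A gray
          J gray
            J→I: I black — skip
          J black
          C gray
            D gray
              D→F: F is gray → back edge
First back edge: D → F.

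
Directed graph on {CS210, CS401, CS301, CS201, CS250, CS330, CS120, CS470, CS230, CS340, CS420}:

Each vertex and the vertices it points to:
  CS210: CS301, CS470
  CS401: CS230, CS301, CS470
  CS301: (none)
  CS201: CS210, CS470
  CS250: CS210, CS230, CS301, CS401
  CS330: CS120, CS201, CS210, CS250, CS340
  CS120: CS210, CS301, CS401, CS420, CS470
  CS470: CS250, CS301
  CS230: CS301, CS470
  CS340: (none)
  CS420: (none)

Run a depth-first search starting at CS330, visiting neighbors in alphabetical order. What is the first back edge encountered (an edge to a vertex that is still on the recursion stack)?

CS250→CS210

DFS from CS330 (visiting neighbors in alphabetical order); mark gray on enter, black on exit:
CS330 gray
  CS120 gray
    CS210 gray
      CS301 gray
      CS301 black
      CS470 gray
        CS250 gray
          CS250→CS210: CS210 is gray → back edge
First back edge: CS250 → CS210.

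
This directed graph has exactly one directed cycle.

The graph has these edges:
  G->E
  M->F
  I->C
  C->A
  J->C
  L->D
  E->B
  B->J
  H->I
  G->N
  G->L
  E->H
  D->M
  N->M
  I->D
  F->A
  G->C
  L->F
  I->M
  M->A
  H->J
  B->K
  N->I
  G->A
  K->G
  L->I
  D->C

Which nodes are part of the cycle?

B, E, G, K

DFS with gray/black marking from B:
B gray
  K gray
    G gray
      A gray
      A black
      C gray
        C→A: A black — skip
      C black
      L gray
        D gray
          D→C: C black — skip
          M gray
            F gray
              F→A: A black — skip
            F black
            M→A: A black — skip
          M black
        D black
        L→F: F black — skip
        I gray
          I→M: M black — skip
          I→D: D black — skip
          I→C: C black — skip
        I black
      L black
      N gray
        N→I: I black — skip
        N→M: M black — skip
      N black
      E gray
        E→B: B is gray → back edge
Back edge closes the cycle B → K → G → E → B; its vertices are {B, E, G, K}.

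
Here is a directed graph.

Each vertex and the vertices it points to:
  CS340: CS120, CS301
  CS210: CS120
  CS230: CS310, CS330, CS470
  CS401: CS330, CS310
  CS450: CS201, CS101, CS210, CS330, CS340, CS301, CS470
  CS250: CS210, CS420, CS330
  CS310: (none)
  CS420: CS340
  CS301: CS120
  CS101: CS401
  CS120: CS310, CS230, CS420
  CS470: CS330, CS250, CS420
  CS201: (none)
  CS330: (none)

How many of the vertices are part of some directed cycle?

A vertex is on a directed cycle iff it belongs to a strongly connected component of size ≥ 2 (or has a self-loop).
The vertices on cycles are {CS120, CS210, CS230, CS250, CS301, CS340, CS420, CS470} — 8 in total.

8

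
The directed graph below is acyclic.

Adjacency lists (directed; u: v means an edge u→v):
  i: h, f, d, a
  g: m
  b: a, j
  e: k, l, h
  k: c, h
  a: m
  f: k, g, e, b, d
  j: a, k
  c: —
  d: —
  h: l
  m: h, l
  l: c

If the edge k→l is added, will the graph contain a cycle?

No

Adding k→l creates a cycle iff l can already reach k.
Explore from l: no path reaches k. The graph stays acyclic.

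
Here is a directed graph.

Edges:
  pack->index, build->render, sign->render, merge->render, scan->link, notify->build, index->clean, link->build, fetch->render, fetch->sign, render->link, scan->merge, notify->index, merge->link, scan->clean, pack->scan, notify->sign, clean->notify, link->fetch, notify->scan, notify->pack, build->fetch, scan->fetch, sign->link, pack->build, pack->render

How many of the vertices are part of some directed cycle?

10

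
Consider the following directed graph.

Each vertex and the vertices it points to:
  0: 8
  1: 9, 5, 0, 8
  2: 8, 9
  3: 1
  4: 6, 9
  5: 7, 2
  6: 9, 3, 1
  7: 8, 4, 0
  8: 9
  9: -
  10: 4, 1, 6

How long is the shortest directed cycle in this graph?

5

For each vertex v, BFS finds the shortest path from v back to v.
The shortest such closed walk is 6 → 1 → 5 → 7 → 4 → 6, length 5.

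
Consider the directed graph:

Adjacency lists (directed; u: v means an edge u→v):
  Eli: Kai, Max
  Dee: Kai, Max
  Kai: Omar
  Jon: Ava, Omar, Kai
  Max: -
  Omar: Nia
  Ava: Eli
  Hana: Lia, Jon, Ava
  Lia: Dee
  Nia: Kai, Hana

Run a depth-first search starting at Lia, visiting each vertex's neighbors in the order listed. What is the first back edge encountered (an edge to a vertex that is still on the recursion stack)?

Nia->Kai

DFS from Lia (visiting each vertex's neighbors in the order listed); mark gray on enter, black on exit:
Lia gray
  Dee gray
    Kai gray
      Omar gray
        Nia gray
          Nia→Kai: Kai is gray → back edge
First back edge: Nia → Kai.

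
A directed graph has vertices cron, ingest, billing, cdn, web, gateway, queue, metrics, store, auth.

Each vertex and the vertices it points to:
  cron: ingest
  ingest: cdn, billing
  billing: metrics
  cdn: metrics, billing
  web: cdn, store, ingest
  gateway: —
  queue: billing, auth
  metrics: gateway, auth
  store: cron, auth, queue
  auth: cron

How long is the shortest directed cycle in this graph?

5

For each vertex v, BFS finds the shortest path from v back to v.
The shortest such closed walk is cdn → metrics → auth → cron → ingest → cdn, length 5.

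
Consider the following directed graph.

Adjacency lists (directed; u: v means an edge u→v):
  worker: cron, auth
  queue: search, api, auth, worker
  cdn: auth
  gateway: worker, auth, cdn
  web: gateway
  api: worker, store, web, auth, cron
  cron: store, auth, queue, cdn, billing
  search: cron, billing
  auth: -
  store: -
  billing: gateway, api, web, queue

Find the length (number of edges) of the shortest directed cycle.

For each vertex v, BFS finds the shortest path from v back to v.
The shortest such closed walk is billing → queue → search → billing, length 3.

3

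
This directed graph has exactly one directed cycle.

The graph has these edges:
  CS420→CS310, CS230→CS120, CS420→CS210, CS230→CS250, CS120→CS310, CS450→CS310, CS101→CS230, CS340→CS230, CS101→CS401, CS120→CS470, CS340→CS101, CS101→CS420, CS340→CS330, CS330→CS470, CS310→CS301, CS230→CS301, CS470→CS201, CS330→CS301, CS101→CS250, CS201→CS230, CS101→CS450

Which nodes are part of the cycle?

DFS with gray/black marking from CS230:
CS230 gray
  CS120 gray
    CS310 gray
      CS301 gray
      CS301 black
    CS310 black
    CS470 gray
      CS201 gray
        CS201→CS230: CS230 is gray → back edge
Back edge closes the cycle CS230 → CS120 → CS470 → CS201 → CS230; its vertices are {CS120, CS201, CS230, CS470}.

CS120, CS201, CS230, CS470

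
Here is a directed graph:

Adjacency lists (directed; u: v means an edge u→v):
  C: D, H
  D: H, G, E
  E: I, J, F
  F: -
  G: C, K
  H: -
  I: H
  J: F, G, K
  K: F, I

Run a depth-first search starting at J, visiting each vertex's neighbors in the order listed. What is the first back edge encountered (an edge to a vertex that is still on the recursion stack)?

D→G

DFS from J (visiting each vertex's neighbors in the order listed); mark gray on enter, black on exit:
J gray
  F gray
  F black
  G gray
    C gray
      D gray
        H gray
        H black
        D→G: G is gray → back edge
First back edge: D → G.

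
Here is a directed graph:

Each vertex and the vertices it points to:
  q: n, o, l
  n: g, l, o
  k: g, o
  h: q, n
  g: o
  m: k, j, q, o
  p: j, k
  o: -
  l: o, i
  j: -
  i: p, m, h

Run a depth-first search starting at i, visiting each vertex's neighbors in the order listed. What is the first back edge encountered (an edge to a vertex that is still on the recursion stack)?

DFS from i (visiting each vertex's neighbors in the order listed); mark gray on enter, black on exit:
i gray
  p gray
    j gray
    j black
    k gray
      g gray
        o gray
        o black
      g black
      k→o: o black — skip
    k black
  p black
  m gray
    m→k: k black — skip
    m→j: j black — skip
    q gray
      n gray
        n→g: g black — skip
        l gray
          l→o: o black — skip
          l→i: i is gray → back edge
First back edge: l → i.

l→i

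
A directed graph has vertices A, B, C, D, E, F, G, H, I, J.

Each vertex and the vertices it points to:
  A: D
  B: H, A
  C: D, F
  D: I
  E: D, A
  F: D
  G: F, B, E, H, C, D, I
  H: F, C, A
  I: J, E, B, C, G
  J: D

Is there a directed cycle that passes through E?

Yes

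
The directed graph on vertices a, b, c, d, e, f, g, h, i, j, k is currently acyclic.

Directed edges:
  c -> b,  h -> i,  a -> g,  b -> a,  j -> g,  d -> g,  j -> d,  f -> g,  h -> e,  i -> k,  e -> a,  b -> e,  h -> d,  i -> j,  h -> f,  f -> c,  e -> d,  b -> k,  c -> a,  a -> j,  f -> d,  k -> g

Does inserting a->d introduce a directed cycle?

Adding a→d creates a cycle iff d can already reach a.
Explore from d: no path reaches a. The graph stays acyclic.

No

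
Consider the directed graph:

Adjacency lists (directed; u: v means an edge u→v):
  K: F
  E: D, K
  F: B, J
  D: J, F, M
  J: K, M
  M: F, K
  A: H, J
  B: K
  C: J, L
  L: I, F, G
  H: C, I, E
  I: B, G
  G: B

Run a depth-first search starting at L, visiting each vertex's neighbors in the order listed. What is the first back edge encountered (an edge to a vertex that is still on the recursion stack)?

DFS from L (visiting each vertex's neighbors in the order listed); mark gray on enter, black on exit:
L gray
  I gray
    B gray
      K gray
        F gray
          F→B: B is gray → back edge
First back edge: F → B.

F→B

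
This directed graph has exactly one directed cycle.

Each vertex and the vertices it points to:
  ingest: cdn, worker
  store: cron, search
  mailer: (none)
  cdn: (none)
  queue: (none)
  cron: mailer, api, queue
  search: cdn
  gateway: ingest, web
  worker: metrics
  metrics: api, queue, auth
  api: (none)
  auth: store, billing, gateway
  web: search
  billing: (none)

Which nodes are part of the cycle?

auth, ingest, worker, gateway, metrics

DFS with gray/black marking from metrics:
metrics gray
  api gray
  api black
  queue gray
  queue black
  auth gray
    store gray
      cron gray
        mailer gray
        mailer black
        cron→api: api black — skip
        cron→queue: queue black — skip
      cron black
      search gray
        cdn gray
        cdn black
      search black
    store black
    billing gray
    billing black
    gateway gray
      ingest gray
        ingest→cdn: cdn black — skip
        worker gray
          worker→metrics: metrics is gray → back edge
Back edge closes the cycle metrics → auth → gateway → ingest → worker → metrics; its vertices are {auth, ingest, worker, gateway, metrics}.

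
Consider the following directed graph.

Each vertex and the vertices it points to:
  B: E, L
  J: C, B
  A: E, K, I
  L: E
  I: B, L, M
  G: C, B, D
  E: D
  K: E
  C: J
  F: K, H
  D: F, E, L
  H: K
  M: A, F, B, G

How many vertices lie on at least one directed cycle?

11

A vertex is on a directed cycle iff it belongs to a strongly connected component of size ≥ 2 (or has a self-loop).
The vertices on cycles are {A, C, D, E, F, H, I, J, K, L, M} — 11 in total.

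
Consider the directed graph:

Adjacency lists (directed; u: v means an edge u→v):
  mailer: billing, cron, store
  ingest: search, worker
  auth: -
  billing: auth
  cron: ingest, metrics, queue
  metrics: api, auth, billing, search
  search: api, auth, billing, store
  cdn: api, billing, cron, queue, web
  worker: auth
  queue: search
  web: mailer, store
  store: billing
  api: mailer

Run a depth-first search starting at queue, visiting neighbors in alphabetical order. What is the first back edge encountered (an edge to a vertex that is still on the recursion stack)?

DFS from queue (visiting neighbors in alphabetical order); mark gray on enter, black on exit:
queue gray
  search gray
    api gray
      mailer gray
        billing gray
          auth gray
          auth black
        billing black
        cron gray
          ingest gray
            ingest→search: search is gray → back edge
First back edge: ingest → search.

ingest->search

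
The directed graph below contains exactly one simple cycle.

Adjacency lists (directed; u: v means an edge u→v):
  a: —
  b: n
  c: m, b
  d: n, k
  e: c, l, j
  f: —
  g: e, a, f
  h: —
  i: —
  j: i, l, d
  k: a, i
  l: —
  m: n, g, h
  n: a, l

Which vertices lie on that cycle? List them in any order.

DFS with gray/black marking from m:
m gray
  n gray
    a gray
    a black
    l gray
    l black
  n black
  g gray
    e gray
      c gray
        c→m: m is gray → back edge
Back edge closes the cycle m → g → e → c → m; its vertices are {c, e, g, m}.

c, e, g, m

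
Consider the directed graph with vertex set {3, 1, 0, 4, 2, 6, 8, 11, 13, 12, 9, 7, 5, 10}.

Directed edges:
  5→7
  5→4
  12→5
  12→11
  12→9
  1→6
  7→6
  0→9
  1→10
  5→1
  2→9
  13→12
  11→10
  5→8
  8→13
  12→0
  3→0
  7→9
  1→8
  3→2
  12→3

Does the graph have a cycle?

DFS with white/gray/black marking, starting from 11:
11 gray
  10 gray
  10 black
11 black
3 gray
  0 gray
    9 gray
    9 black
  0 black
  2 gray
    2→9: 9 black — skip
  2 black
3 black
1 gray
  1→10: 10 black — skip
  8 gray
    13 gray
      12 gray
        12→0: 0 black — skip
        5 gray
          7 gray
            7→9: 9 black — skip
            6 gray
            6 black
          7 black
          4 gray
          4 black
          5→8: 8 is gray → back edge
Back edge found, so a cycle exists: 8 → 13 → 12 → 5 → 8.

Yes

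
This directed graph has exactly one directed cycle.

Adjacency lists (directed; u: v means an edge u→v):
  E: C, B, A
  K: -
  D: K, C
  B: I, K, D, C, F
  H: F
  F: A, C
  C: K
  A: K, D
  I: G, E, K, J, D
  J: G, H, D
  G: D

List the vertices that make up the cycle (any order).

B, E, I

DFS with gray/black marking from I:
I gray
  G gray
    D gray
      K gray
      K black
      C gray
        C→K: K black — skip
      C black
    D black
  G black
  E gray
    E→C: C black — skip
    B gray
      B→I: I is gray → back edge
Back edge closes the cycle I → E → B → I; its vertices are {B, E, I}.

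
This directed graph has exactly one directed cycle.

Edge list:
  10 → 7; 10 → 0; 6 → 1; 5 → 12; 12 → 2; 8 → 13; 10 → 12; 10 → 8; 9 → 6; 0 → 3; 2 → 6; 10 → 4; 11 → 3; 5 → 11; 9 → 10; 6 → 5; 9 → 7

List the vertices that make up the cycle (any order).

2, 5, 6, 12

DFS with gray/black marking from 6:
6 gray
  1 gray
  1 black
  5 gray
    12 gray
      2 gray
        2→6: 6 is gray → back edge
Back edge closes the cycle 6 → 5 → 12 → 2 → 6; its vertices are {2, 5, 6, 12}.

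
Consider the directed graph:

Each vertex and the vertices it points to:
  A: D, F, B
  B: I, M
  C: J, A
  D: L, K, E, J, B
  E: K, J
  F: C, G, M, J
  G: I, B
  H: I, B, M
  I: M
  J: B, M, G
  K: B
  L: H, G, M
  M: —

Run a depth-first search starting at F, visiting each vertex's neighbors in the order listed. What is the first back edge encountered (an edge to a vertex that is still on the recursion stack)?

A→F

DFS from F (visiting each vertex's neighbors in the order listed); mark gray on enter, black on exit:
F gray
  C gray
    J gray
      B gray
        I gray
          M gray
          M black
        I black
        B→M: M black — skip
      B black
      J→M: M black — skip
      G gray
        G→I: I black — skip
        G→B: B black — skip
      G black
    J black
    A gray
      D gray
        L gray
          H gray
            H→I: I black — skip
            H→B: B black — skip
            H→M: M black — skip
          H black
          L→G: G black — skip
          L→M: M black — skip
        L black
        K gray
          K→B: B black — skip
        K black
        E gray
          E→K: K black — skip
          E→J: J black — skip
        E black
        D→J: J black — skip
        D→B: B black — skip
      D black
      A→F: F is gray → back edge
First back edge: A → F.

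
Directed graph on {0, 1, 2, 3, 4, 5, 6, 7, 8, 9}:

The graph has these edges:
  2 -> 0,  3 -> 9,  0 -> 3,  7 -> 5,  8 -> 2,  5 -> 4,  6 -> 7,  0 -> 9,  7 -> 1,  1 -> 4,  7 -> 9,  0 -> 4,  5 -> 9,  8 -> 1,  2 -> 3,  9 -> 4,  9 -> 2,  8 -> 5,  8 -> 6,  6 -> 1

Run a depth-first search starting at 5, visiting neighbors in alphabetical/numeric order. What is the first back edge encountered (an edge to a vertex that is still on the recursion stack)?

3->9

DFS from 5 (visiting neighbors in alphabetical/numeric order); mark gray on enter, black on exit:
5 gray
  4 gray
  4 black
  9 gray
    2 gray
      0 gray
        3 gray
          3→9: 9 is gray → back edge
First back edge: 3 → 9.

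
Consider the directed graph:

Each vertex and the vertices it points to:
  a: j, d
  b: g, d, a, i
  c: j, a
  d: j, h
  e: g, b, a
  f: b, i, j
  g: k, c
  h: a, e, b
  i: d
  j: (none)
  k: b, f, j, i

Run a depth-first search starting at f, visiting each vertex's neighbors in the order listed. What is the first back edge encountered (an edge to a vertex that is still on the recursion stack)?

k->b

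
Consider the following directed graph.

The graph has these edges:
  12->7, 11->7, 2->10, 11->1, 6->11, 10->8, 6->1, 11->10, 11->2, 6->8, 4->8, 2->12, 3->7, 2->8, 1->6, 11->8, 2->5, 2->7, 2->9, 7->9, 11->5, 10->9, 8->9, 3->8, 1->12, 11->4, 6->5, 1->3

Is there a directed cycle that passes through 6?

Yes

6 is on a cycle iff 6 can reach itself via ≥1 edge.
6 → 1 → 6 — yes.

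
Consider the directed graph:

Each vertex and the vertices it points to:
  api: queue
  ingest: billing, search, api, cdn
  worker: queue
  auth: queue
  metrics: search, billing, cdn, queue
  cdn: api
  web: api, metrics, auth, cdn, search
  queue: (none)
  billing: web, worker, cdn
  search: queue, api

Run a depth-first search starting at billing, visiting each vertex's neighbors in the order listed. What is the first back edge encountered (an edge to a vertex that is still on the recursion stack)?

metrics→billing

DFS from billing (visiting each vertex's neighbors in the order listed); mark gray on enter, black on exit:
billing gray
  web gray
    api gray
      queue gray
      queue black
    api black
    metrics gray
      search gray
        search→queue: queue black — skip
        search→api: api black — skip
      search black
      metrics→billing: billing is gray → back edge
First back edge: metrics → billing.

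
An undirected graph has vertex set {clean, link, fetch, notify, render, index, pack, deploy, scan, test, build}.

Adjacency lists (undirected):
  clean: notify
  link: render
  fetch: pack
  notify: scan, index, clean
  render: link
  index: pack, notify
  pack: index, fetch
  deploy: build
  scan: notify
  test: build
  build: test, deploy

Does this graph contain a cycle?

DFS, tracking each vertex's parent; an edge to a visited non-parent vertex closes a cycle.
Start from scan:
visit scan (parent –)
  visit notify (parent scan)
    notify–scan: parent, skip
    visit index (parent notify)
      visit pack (parent index)
        pack–index: parent, skip
        visit fetch (parent pack)
          fetch–pack: parent, skip
      index–notify: parent, skip
    visit clean (parent notify)
      clean–notify: parent, skip
visit link (parent –)
  visit render (parent link)
    render–link: parent, skip
visit deploy (parent –)
  visit build (parent deploy)
    visit test (parent build)
      test–build: parent, skip
    build–deploy: parent, skip
No non-parent visited neighbor found — the graph is a forest.

No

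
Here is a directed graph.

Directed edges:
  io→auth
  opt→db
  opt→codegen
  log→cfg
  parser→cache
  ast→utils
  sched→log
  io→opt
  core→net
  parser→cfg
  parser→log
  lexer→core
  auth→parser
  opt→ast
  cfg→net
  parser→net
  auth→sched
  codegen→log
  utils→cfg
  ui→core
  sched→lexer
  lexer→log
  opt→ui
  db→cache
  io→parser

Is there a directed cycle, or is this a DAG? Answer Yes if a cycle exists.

No

DFS with white/gray/black marking, starting from sched:
sched gray
  log gray
    cfg gray
      net gray
      net black
    cfg black
  log black
  lexer gray
    core gray
      core→net: net black — skip
    core black
    lexer→log: log black — skip
  lexer black
sched black
auth gray
  auth→sched: sched black — skip
  parser gray
    parser→log: log black — skip
    parser→cfg: cfg black — skip
    cache gray
    cache black
    parser→net: net black — skip
  parser black
auth black
utils gray
  utils→cfg: cfg black — skip
utils black
ast gray
  ast→utils: utils black — skip
ast black
io gray
  io→auth: auth black — skip
  opt gray
    ui gray
      ui→core: core black — skip
    ui black
    opt→ast: ast black — skip
    codegen gray
      codegen→log: log black — skip
    codegen black
    db gray
      db→cache: cache black — skip
    db black
  opt black
  io→parser: parser black — skip
io black
Every edge goes to a white or black vertex — no back edge, so the graph is acyclic.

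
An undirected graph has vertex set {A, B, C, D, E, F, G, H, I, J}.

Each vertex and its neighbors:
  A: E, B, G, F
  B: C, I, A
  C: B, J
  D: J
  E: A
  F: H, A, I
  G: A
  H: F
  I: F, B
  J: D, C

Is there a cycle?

DFS, tracking each vertex's parent; an edge to a visited non-parent vertex closes a cycle.
Start from B:
visit B (parent –)
  visit C (parent B)
    C–B: parent, skip
    visit J (parent C)
      visit D (parent J)
        D–J: parent, skip
      J–C: parent, skip
  visit I (parent B)
    visit F (parent I)
      visit H (parent F)
        H–F: parent, skip
      visit A (parent F)
        visit E (parent A)
          E–A: parent, skip
        A–B: B visited and ≠ parent → cycle
Cycle: B – I – F – A – B.

Yes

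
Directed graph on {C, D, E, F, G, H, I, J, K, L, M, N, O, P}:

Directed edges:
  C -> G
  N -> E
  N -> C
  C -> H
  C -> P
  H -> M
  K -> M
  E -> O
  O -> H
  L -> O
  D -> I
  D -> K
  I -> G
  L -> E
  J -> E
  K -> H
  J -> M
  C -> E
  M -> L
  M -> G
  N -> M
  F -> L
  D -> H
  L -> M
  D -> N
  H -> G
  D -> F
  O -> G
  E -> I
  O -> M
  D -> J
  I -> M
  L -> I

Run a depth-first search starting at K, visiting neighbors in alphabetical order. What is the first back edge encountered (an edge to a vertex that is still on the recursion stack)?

I→M

DFS from K (visiting neighbors in alphabetical order); mark gray on enter, black on exit:
K gray
  H gray
    G gray
    G black
    M gray
      M→G: G black — skip
      L gray
        E gray
          I gray
            I→G: G black — skip
            I→M: M is gray → back edge
First back edge: I → M.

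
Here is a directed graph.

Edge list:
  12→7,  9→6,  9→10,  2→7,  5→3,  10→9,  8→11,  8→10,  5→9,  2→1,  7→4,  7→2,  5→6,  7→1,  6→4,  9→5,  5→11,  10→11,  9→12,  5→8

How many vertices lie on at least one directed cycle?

A vertex is on a directed cycle iff it belongs to a strongly connected component of size ≥ 2 (or has a self-loop).
The vertices on cycles are {2, 5, 7, 8, 9, 10} — 6 in total.

6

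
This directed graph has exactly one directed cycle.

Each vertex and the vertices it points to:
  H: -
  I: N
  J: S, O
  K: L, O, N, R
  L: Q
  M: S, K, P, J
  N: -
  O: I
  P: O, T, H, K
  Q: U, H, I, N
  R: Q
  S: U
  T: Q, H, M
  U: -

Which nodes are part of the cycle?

M, P, T

DFS with gray/black marking from P:
P gray
  O gray
    I gray
      N gray
      N black
    I black
  O black
  T gray
    Q gray
      U gray
      U black
      H gray
      H black
      Q→I: I black — skip
      Q→N: N black — skip
    Q black
    T→H: H black — skip
    M gray
      S gray
        S→U: U black — skip
      S black
      K gray
        L gray
          L→Q: Q black — skip
        L black
        K→O: O black — skip
        K→N: N black — skip
        R gray
          R→Q: Q black — skip
        R black
      K black
      M→P: P is gray → back edge
Back edge closes the cycle P → T → M → P; its vertices are {M, P, T}.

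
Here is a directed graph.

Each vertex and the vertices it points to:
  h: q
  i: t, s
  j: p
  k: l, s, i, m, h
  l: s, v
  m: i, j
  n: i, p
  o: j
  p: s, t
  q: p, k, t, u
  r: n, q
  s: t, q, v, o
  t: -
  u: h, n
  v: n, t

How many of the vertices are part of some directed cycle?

A vertex is on a directed cycle iff it belongs to a strongly connected component of size ≥ 2 (or has a self-loop).
The vertices on cycles are {h, i, j, k, l, m, n, o, p, q, s, u, v} — 13 in total.

13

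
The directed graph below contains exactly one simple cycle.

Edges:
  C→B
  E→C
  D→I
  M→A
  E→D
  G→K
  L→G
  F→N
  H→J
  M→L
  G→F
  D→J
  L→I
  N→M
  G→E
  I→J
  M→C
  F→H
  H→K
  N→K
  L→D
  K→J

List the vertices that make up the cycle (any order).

F, G, L, M, N

DFS with gray/black marking from L:
L gray
  I gray
    J gray
    J black
  I black
  G gray
    K gray
      K→J: J black — skip
    K black
    F gray
      N gray
        M gray
          C gray
            B gray
            B black
          C black
          A gray
          A black
          M→L: L is gray → back edge
Back edge closes the cycle L → G → F → N → M → L; its vertices are {F, G, L, M, N}.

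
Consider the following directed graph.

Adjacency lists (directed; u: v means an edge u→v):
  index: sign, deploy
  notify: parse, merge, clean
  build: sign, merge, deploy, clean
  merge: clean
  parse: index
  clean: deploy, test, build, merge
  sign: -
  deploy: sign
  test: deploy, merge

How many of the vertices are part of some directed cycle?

A vertex is on a directed cycle iff it belongs to a strongly connected component of size ≥ 2 (or has a self-loop).
The vertices on cycles are {test, build, clean, merge} — 4 in total.

4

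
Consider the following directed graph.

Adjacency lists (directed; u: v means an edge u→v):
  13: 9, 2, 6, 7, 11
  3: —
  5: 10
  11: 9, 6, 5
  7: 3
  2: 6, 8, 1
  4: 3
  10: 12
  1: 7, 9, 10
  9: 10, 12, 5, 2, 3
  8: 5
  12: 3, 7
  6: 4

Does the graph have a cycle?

Yes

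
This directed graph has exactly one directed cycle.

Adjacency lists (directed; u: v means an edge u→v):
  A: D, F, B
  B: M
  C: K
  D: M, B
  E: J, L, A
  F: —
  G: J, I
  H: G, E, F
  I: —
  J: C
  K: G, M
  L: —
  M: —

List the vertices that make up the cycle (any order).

DFS with gray/black marking from G:
G gray
  J gray
    C gray
      K gray
        K→G: G is gray → back edge
Back edge closes the cycle G → J → C → K → G; its vertices are {C, G, J, K}.

C, G, J, K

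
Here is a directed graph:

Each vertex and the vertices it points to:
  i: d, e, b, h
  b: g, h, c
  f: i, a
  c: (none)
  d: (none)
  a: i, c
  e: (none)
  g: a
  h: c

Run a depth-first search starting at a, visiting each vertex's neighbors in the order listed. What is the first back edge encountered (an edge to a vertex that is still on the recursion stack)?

g→a

DFS from a (visiting each vertex's neighbors in the order listed); mark gray on enter, black on exit:
a gray
  i gray
    d gray
    d black
    e gray
    e black
    b gray
      g gray
        g→a: a is gray → back edge
First back edge: g → a.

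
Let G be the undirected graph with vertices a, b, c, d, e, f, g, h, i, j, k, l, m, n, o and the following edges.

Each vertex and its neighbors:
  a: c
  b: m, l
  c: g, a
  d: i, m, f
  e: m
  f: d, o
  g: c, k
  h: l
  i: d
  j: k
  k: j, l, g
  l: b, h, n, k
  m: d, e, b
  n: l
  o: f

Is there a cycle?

No

DFS, tracking each vertex's parent; an edge to a visited non-parent vertex closes a cycle.
Start from n:
visit n (parent –)
  visit l (parent n)
    visit b (parent l)
      visit m (parent b)
        visit d (parent m)
          visit i (parent d)
            i–d: parent, skip
          d–m: parent, skip
          visit f (parent d)
            f–d: parent, skip
            visit o (parent f)
              o–f: parent, skip
        visit e (parent m)
          e–m: parent, skip
        m–b: parent, skip
      b–l: parent, skip
    visit h (parent l)
      h–l: parent, skip
    l–n: parent, skip
    visit k (parent l)
      visit j (parent k)
        j–k: parent, skip
      k–l: parent, skip
      visit g (parent k)
        visit c (parent g)
          c–g: parent, skip
          visit a (parent c)
            a–c: parent, skip
        g–k: parent, skip
No non-parent visited neighbor found — the graph is a forest.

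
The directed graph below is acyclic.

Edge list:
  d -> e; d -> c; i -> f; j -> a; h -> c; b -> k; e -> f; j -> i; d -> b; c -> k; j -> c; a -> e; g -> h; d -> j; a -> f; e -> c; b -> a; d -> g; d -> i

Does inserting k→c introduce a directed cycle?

Adding k→c creates a cycle iff c can already reach k.
Path from c: c → k.
So c → … → k → c is a cycle.

Yes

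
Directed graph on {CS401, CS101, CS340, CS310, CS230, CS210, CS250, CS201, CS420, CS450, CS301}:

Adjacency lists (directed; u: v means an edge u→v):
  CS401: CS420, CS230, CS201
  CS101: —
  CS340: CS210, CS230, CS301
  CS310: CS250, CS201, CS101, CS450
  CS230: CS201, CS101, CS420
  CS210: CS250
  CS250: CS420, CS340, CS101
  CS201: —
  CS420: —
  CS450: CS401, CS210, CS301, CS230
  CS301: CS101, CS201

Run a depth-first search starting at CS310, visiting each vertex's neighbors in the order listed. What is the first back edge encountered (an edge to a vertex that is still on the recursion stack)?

DFS from CS310 (visiting each vertex's neighbors in the order listed); mark gray on enter, black on exit:
CS310 gray
  CS250 gray
    CS420 gray
    CS420 black
    CS340 gray
      CS210 gray
        CS210→CS250: CS250 is gray → back edge
First back edge: CS210 → CS250.

CS210→CS250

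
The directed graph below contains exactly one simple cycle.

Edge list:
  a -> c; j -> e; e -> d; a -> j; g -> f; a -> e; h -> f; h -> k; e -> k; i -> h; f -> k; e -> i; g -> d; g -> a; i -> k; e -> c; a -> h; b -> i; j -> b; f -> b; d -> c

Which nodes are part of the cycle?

b, f, h, i

DFS with gray/black marking from h:
h gray
  k gray
  k black
  f gray
    f→k: k black — skip
    b gray
      i gray
        i→k: k black — skip
        i→h: h is gray → back edge
Back edge closes the cycle h → f → b → i → h; its vertices are {b, f, h, i}.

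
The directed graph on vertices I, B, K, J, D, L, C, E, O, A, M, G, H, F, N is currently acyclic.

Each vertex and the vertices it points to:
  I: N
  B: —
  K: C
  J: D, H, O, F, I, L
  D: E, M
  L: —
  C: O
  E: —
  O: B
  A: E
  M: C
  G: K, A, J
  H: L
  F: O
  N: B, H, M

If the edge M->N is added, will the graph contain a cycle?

Adding M→N creates a cycle iff N can already reach M.
Path from N: N → M.
So N → … → M → N is a cycle.

Yes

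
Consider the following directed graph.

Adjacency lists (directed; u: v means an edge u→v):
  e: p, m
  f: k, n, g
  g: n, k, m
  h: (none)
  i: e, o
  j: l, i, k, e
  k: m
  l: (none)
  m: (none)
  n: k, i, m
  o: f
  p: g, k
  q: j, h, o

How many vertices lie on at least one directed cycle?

7

A vertex is on a directed cycle iff it belongs to a strongly connected component of size ≥ 2 (or has a self-loop).
The vertices on cycles are {e, f, g, i, n, o, p} — 7 in total.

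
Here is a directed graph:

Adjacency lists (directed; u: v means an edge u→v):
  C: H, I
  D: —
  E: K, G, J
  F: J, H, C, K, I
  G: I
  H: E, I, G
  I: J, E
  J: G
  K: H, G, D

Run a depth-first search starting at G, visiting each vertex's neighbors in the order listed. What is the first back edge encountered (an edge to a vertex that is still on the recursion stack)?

J->G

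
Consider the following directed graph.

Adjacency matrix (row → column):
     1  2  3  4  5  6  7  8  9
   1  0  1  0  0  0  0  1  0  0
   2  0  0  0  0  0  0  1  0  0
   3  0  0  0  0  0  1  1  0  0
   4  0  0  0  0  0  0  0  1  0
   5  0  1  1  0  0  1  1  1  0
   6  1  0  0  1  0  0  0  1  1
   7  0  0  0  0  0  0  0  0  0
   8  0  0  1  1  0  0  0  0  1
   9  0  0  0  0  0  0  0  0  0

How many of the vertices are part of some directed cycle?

4

A vertex is on a directed cycle iff it belongs to a strongly connected component of size ≥ 2 (or has a self-loop).
The vertices on cycles are {3, 4, 6, 8} — 4 in total.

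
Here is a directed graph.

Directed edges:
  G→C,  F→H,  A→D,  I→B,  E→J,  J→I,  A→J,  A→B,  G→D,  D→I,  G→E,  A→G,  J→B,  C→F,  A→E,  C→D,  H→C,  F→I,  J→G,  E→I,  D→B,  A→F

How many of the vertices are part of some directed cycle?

6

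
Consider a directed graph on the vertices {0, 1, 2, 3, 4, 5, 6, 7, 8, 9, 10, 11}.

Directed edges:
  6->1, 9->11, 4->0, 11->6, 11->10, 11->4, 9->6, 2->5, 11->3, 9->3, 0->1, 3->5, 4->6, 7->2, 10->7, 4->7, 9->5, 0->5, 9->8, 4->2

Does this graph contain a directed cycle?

No

DFS with white/gray/black marking, starting from 9:
9 gray
  3 gray
    5 gray
    5 black
  3 black
  9→5: 5 black — skip
  11 gray
    10 gray
      7 gray
        2 gray
          2→5: 5 black — skip
        2 black
      7 black
    10 black
    6 gray
      1 gray
      1 black
    6 black
    11→3: 3 black — skip
    4 gray
      0 gray
        0→1: 1 black — skip
        0→5: 5 black — skip
      0 black
      4→7: 7 black — skip
      4→2: 2 black — skip
      4→6: 6 black — skip
    4 black
  11 black
  9→6: 6 black — skip
  8 gray
  8 black
9 black
Every edge goes to a white or black vertex — no back edge, so the graph is acyclic.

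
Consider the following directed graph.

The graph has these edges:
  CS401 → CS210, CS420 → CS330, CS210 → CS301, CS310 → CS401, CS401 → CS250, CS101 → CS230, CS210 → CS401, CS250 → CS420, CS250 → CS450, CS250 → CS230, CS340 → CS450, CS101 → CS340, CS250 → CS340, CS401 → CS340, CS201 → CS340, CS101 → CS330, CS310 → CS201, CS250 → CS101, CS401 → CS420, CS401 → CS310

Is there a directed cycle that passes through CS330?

CS330 lies on a cycle iff there is a path from CS330 back to itself.
Exploring from CS330, it never reaches itself; equivalently, its strongly connected component is a singleton.

No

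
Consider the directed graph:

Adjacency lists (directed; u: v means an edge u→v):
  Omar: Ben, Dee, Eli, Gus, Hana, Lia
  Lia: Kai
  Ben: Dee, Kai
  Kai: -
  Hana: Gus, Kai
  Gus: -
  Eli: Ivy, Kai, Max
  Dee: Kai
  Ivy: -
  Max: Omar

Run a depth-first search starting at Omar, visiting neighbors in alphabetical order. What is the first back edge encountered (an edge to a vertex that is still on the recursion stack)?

Max->Omar

DFS from Omar (visiting neighbors in alphabetical order); mark gray on enter, black on exit:
Omar gray
  Ben gray
    Dee gray
      Kai gray
      Kai black
    Dee black
    Ben→Kai: Kai black — skip
  Ben black
  Omar→Dee: Dee black — skip
  Eli gray
    Ivy gray
    Ivy black
    Eli→Kai: Kai black — skip
    Max gray
      Max→Omar: Omar is gray → back edge
First back edge: Max → Omar.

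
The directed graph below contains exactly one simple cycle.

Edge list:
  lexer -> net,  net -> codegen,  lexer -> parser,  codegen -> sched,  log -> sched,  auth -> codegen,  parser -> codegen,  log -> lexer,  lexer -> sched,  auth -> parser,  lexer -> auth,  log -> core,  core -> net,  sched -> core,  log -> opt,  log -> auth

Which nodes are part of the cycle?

net, core, sched, codegen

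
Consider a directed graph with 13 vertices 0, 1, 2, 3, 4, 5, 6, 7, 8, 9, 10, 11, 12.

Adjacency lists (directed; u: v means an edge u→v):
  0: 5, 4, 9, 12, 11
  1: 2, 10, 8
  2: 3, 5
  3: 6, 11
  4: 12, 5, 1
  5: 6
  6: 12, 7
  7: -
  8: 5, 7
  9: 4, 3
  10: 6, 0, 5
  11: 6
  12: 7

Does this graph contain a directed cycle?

DFS with white/gray/black marking, starting from 0:
0 gray
  5 gray
    6 gray
      12 gray
        7 gray
        7 black
      12 black
      6→7: 7 black — skip
    6 black
  5 black
  4 gray
    4→12: 12 black — skip
    4→5: 5 black — skip
    1 gray
      2 gray
        3 gray
          3→6: 6 black — skip
          11 gray
            11→6: 6 black — skip
          11 black
        3 black
        2→5: 5 black — skip
      2 black
      10 gray
        10→6: 6 black — skip
        10→0: 0 is gray → back edge
Back edge found, so a cycle exists: 0 → 4 → 1 → 10 → 0.

Yes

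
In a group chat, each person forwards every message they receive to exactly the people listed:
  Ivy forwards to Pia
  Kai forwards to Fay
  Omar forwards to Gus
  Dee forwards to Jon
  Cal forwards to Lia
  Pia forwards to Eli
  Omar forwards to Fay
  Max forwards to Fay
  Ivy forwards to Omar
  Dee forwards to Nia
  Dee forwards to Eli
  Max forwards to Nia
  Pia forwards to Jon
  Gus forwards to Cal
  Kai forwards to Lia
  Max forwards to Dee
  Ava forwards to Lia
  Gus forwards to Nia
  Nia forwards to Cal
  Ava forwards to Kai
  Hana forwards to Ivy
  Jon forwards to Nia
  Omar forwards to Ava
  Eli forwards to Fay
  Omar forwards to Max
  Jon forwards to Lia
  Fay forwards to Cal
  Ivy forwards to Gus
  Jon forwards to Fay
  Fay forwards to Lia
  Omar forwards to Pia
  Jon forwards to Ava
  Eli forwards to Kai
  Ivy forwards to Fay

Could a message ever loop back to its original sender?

DFS with white/gray/black marking, starting from Pia:
Pia gray
  Eli gray
    Fay gray
      Lia gray
      Lia black
      Cal gray
        Cal→Lia: Lia black — skip
      Cal black
    Fay black
    Kai gray
      Kai→Fay: Fay black — skip
      Kai→Lia: Lia black — skip
    Kai black
  Eli black
  Jon gray
    Nia gray
      Nia→Cal: Cal black — skip
    Nia black
    Jon→Lia: Lia black — skip
    Jon→Fay: Fay black — skip
    Ava gray
      Ava→Lia: Lia black — skip
      Ava→Kai: Kai black — skip
    Ava black
  Jon black
Pia black
Dee gray
  Dee→Jon: Jon black — skip
  Dee→Nia: Nia black — skip
  Dee→Eli: Eli black — skip
Dee black
Max gray
  Max→Nia: Nia black — skip
  Max→Fay: Fay black — skip
  Max→Dee: Dee black — skip
Max black
Omar gray
  Omar→Max: Max black — skip
  Omar→Fay: Fay black — skip
  Omar→Ava: Ava black — skip
  Omar→Pia: Pia black — skip
  Gus gray
    Gus→Nia: Nia black — skip
    Gus→Cal: Cal black — skip
  Gus black
Omar black
Ivy gray
  Ivy→Gus: Gus black — skip
  Ivy→Omar: Omar black — skip
  Ivy→Pia: Pia black — skip
  Ivy→Fay: Fay black — skip
Ivy black
Hana gray
  Hana→Ivy: Ivy black — skip
Hana black
Every edge goes to a white or black vertex — no back edge, so the graph is acyclic.

No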